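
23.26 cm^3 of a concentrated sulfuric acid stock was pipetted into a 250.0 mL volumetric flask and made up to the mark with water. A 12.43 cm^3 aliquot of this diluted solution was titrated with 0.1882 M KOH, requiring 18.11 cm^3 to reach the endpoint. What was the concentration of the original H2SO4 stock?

1.47 M

n(KOH) = 0.1882 x 0.01811 = 0.003408 mol.
n(H2SO4) in the aliquot = 0.003408 x 1/2 = 0.001704 mol.
[diluted H2SO4] = 0.001704 / 0.01243 = 0.1371 M.
Dilution factor = 250.0/23.26 = 10.75, so [stock] = 0.1371 x 10.75 = 1.47 M.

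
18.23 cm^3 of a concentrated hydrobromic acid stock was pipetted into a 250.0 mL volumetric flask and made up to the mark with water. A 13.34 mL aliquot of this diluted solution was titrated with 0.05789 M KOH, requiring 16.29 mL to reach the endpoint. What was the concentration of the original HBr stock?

0.969 M

n(KOH) = 0.05789 x 0.01629 = 0.0009430 mol.
n(HBr) in the aliquot = 0.0009430 mol.
[diluted HBr] = 0.0009430 / 0.01334 = 0.07069 M.
Dilution factor = 250.0/18.23 = 13.71, so [stock] = 0.07069 x 13.71 = 0.969 M.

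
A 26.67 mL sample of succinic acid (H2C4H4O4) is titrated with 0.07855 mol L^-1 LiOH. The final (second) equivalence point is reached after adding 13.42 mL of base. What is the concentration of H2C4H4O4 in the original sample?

0.0198 M

n(LiOH) = 0.07855 x 0.01342 = 0.001054 mol.
At the final (second) equivalence point, 2 mol OH^- react per mol H2C4H4O4, so n(H2C4H4O4) = 0.001054 / 2 = 0.0005271 mol.
[H2C4H4O4] = 0.0005271 / 0.02667 L = 0.0198 M.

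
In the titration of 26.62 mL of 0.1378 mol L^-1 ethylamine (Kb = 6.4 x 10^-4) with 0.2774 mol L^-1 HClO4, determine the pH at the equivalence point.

n(C2H5NH2) = 0.1378 x 0.02662 = 0.003668 mol; V(HClO4) at equivalence = 0.003668/0.2774 = 0.01322 L.
At equivalence the base is fully converted to C2H5NH3+; total volume = 0.03984 L, so [C2H5NH3+] = 0.003668/0.03984 = 0.09207 M.
Ka(C2H5NH3+) = Kw/Kb = 1.0e-14 / 6.4 x 10^-4 = 1.56e-11.
[H^+] = sqrt(Ka x [C2H5NH3+]) = sqrt(1.56e-11 x 0.09207) = 1.20e-6 M.
pH = -log(1.20e-6) = 5.92.

5.92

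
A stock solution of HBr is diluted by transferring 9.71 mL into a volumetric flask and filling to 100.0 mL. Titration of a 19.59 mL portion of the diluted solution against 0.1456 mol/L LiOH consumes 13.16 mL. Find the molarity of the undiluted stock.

n(LiOH) = 0.1456 x 0.01316 = 0.001916 mol.
n(HBr) in the aliquot = 0.001916 mol.
[diluted HBr] = 0.001916 / 0.01959 = 0.09781 M.
Dilution factor = 100.0/9.710 = 10.30, so [stock] = 0.09781 x 10.30 = 1.01 M.

1.01 M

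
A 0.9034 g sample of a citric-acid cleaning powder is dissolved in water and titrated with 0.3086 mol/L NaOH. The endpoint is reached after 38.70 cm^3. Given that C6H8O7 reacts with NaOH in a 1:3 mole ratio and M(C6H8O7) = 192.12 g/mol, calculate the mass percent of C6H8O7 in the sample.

84.7%

n(NaOH) = 0.3086 x 0.03870 = 0.01194 mol.
n(C6H8O7) = 0.01194 / 3 = 0.003981 mol.
mass of C6H8O7 = 0.003981 x 192.12 = 0.7648 g.
% purity = 0.7648 / 0.9034 x 100 = 84.7%.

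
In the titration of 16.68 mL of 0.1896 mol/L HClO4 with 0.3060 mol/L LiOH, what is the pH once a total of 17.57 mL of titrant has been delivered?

12.81

n(acid) = 0.1896 x 0.01668 = 0.003163 mol; n(LiOH) added = 0.3060 x 0.01757 = 0.005376 mol.
Base is in excess by 0.005376 - 0.003163 = 0.002214 mol in a total volume of 0.03425 L.
[OH^-] = 0.002214/0.03425 = 0.06464 M, so pOH = 1.19 and pH = 14.00 - 1.19 = 12.81.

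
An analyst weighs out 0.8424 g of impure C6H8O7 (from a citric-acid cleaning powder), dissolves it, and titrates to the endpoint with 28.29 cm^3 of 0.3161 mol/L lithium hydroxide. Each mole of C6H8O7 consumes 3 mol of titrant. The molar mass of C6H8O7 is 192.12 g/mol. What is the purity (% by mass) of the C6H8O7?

n(LiOH) = 0.3161 x 0.02829 = 0.008942 mol.
n(C6H8O7) = 0.008942 / 3 = 0.002981 mol.
mass of C6H8O7 = 0.002981 x 192.12 = 0.5727 g.
% purity = 0.5727 / 0.8424 x 100 = 68.0%.

68.0%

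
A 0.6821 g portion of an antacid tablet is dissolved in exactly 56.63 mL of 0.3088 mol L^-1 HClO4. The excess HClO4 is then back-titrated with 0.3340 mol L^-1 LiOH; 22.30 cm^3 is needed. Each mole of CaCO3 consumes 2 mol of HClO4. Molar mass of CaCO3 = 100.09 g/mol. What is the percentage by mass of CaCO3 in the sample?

Total n(HClO4) added = 0.3088 x 0.05663 = 0.01749 mol.
n(LiOH) used = 0.3340 x 0.02230 = 0.007448 mol, which equals the excess n(HClO4).
So n(HClO4) consumed by the sample = 0.01749 - 0.007448 = 0.01004 mol.
n(CaCO3) = 0.01004 / 2 = 0.005020 mol.
mass CaCO3 = 0.005020 x 100.09 = 0.5024 g, so %CaCO3 = 0.5024/0.6821 x 100 = 73.7%.

73.7%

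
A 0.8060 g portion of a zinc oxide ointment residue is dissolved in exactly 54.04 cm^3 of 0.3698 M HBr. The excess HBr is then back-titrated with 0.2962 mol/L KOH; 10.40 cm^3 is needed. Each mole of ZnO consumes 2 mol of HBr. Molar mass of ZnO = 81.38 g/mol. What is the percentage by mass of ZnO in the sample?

85.3%

Total n(HBr) added = 0.3698 x 0.05404 = 0.01998 mol.
n(KOH) used = 0.2962 x 0.01040 = 0.003080 mol, which equals the excess n(HBr).
So n(HBr) consumed by the sample = 0.01998 - 0.003080 = 0.01690 mol.
n(ZnO) = 0.01690 / 2 = 0.008452 mol.
mass ZnO = 0.008452 x 81.38 = 0.6878 g, so %ZnO = 0.6878/0.8060 x 100 = 85.3%.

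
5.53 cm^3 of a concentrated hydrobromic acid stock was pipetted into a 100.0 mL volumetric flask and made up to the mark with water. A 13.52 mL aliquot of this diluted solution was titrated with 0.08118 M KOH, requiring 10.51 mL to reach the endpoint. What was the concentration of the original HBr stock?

n(KOH) = 0.08118 x 0.01051 = 0.0008532 mol.
n(HBr) in the aliquot = 0.0008532 mol.
[diluted HBr] = 0.0008532 / 0.01352 = 0.06311 M.
Dilution factor = 100.0/5.530 = 18.08, so [stock] = 0.06311 x 18.08 = 1.14 M.

1.14 M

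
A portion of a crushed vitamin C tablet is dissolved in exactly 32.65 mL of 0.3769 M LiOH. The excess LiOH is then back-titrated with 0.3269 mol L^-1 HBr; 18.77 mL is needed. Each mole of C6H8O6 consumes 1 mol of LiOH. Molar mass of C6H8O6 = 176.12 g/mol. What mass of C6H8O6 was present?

1.09 g

Total n(LiOH) added = 0.3769 x 0.03265 = 0.01231 mol.
n(HBr) used = 0.3269 x 0.01877 = 0.006136 mol, which equals the excess n(LiOH).
So n(LiOH) consumed by the sample = 0.01231 - 0.006136 = 0.006170 mol.
n(C6H8O6) = 0.006170 / 1 = 0.006170 mol.
mass = 0.006170 mol x 176.12 g/mol = 1.09 g.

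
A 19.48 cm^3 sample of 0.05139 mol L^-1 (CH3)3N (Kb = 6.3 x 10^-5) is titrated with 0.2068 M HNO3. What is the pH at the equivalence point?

n((CH3)3N) = 0.05139 x 0.01948 = 0.001001 mol; V(HNO3) at equivalence = 0.001001/0.2068 = 0.004841 L.
At equivalence the base is fully converted to (CH3)3NH+; total volume = 0.02432 L, so [(CH3)3NH+] = 0.001001/0.02432 = 0.04116 M.
Ka((CH3)3NH+) = Kw/Kb = 1.0e-14 / 6.3 x 10^-5 = 1.59e-10.
[H^+] = sqrt(Ka x [(CH3)3NH+]) = sqrt(1.59e-10 x 0.04116) = 2.56e-6 M.
pH = -log(2.56e-6) = 5.59.

5.59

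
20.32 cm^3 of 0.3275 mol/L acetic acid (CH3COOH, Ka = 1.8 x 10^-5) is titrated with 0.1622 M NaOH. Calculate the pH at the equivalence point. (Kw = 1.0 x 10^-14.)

n(CH3COOH) = 0.3275 x 0.02032 = 0.006655 mol; V(NaOH) at equivalence = 0.006655/0.1622 = 0.04103 L.
At equivalence all the acid is converted to CH3COO-; total volume = 0.02032 + 0.04103 = 0.06135 L, so [CH3COO-] = 0.006655/0.06135 = 0.1085 M.
Kb = Kw/Ka = 1.0e-14 / 1.8 x 10^-5 = 5.56e-10.
[OH^-] = sqrt(Kb x [CH3COO-]) = sqrt(5.56e-10 x 0.1085) = 7.76e-6 M.
pOH = 5.11, so pH = 14.00 - 5.11 = 8.89.

8.89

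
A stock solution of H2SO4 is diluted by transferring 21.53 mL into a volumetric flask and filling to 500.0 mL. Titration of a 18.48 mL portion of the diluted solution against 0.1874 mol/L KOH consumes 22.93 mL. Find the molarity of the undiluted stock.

n(KOH) = 0.1874 x 0.02293 = 0.004297 mol.
n(H2SO4) in the aliquot = 0.004297 x 1/2 = 0.002149 mol.
[diluted H2SO4] = 0.002149 / 0.01848 = 0.1163 M.
Dilution factor = 500.0/21.53 = 23.22, so [stock] = 0.1163 x 23.22 = 2.70 M.

2.70 M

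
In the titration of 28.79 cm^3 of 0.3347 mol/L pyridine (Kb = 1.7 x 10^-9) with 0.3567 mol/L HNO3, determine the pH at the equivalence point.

3.00

n(C5H5N) = 0.3347 x 0.02879 = 0.009636 mol; V(HNO3) at equivalence = 0.009636/0.3567 = 0.02701 L.
At equivalence the base is fully converted to C5H5NH+; total volume = 0.05580 L, so [C5H5NH+] = 0.009636/0.05580 = 0.1727 M.
Ka(C5H5NH+) = Kw/Kb = 1.0e-14 / 1.7 x 10^-9 = 5.88e-6.
[H^+] = sqrt(Ka x [C5H5NH+]) = sqrt(5.88e-6 x 0.1727) = 0.00101 M.
pH = -log(0.00101) = 3.00.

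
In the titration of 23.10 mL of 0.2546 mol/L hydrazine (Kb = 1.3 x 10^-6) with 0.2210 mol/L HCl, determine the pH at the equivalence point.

4.52

n(N2H4) = 0.2546 x 0.02310 = 0.005881 mol; V(HCl) at equivalence = 0.005881/0.2210 = 0.02661 L.
At equivalence the base is fully converted to N2H5+; total volume = 0.04971 L, so [N2H5+] = 0.005881/0.04971 = 0.1183 M.
Ka(N2H5+) = Kw/Kb = 1.0e-14 / 1.3 x 10^-6 = 7.69e-9.
[H^+] = sqrt(Ka x [N2H5+]) = sqrt(7.69e-9 x 0.1183) = 3.02e-5 M.
pH = -log(3.02e-5) = 4.52.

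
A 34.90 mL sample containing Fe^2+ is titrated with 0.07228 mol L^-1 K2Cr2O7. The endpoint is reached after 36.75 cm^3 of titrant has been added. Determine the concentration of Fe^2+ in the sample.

n(K2Cr2O7) = 0.07228 x 0.03675 = 0.002656 mol.
From the balanced equation, 1 mol K2Cr2O7 reacts with 6 mol Fe^2+, so n(Fe^2+) = 0.002656 x 6/1 = 0.01594 mol.
[Fe^2+] = 0.01594 / 0.03490 L = 0.457 M.

0.457 M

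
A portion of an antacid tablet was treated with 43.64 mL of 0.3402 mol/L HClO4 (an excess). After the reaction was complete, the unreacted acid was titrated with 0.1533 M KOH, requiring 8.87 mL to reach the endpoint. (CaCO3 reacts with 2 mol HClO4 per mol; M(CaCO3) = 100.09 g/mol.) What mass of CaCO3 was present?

0.675 g

Total n(HClO4) added = 0.3402 x 0.04364 = 0.01485 mol.
n(KOH) used = 0.1533 x 0.008870 = 0.001360 mol, which equals the excess n(HClO4).
So n(HClO4) consumed by the sample = 0.01485 - 0.001360 = 0.01349 mol.
n(CaCO3) = 0.01349 / 2 = 0.006743 mol.
mass = 0.006743 mol x 100.09 g/mol = 0.675 g.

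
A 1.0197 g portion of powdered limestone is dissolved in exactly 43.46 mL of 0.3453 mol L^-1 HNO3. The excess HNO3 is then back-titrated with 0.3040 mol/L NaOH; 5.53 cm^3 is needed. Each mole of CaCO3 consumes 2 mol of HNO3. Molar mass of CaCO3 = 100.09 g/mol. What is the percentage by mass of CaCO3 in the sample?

Total n(HNO3) added = 0.3453 x 0.04346 = 0.01501 mol.
n(NaOH) used = 0.3040 x 0.005530 = 0.001681 mol, which equals the excess n(HNO3).
So n(HNO3) consumed by the sample = 0.01501 - 0.001681 = 0.01333 mol.
n(CaCO3) = 0.01333 / 2 = 0.006663 mol.
mass CaCO3 = 0.006663 x 100.09 = 0.6669 g, so %CaCO3 = 0.6669/1.0197 x 100 = 65.4%.

65.4%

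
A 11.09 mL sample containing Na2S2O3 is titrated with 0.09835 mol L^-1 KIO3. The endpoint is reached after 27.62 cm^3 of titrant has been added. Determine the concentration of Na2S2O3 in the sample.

n(KIO3) = 0.09835 x 0.02762 = 0.002716 mol.
From the balanced equation, 1 mol KIO3 reacts with 6 mol Na2S2O3, so n(Na2S2O3) = 0.002716 x 6/1 = 0.01630 mol.
[Na2S2O3] = 0.01630 / 0.01109 L = 1.47 M.

1.47 M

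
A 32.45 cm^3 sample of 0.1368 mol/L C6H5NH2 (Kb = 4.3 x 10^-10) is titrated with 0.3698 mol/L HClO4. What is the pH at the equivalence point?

2.82

n(C6H5NH2) = 0.1368 x 0.03245 = 0.004439 mol; V(HClO4) at equivalence = 0.004439/0.3698 = 0.01200 L.
At equivalence the base is fully converted to C6H5NH3+; total volume = 0.04445 L, so [C6H5NH3+] = 0.004439/0.04445 = 0.09986 M.
Ka(C6H5NH3+) = Kw/Kb = 1.0e-14 / 4.3 x 10^-10 = 2.33e-5.
[H^+] = sqrt(Ka x [C6H5NH3+]) = sqrt(2.33e-5 x 0.09986) = 0.00152 M.
pH = -log(0.00152) = 2.82.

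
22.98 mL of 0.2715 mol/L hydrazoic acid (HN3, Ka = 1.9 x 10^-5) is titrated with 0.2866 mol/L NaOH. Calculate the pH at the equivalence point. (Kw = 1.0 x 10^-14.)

8.93

n(HN3) = 0.2715 x 0.02298 = 0.006239 mol; V(NaOH) at equivalence = 0.006239/0.2866 = 0.02177 L.
At equivalence all the acid is converted to N3-; total volume = 0.02298 + 0.02177 = 0.04475 L, so [N3-] = 0.006239/0.04475 = 0.1394 M.
Kb = Kw/Ka = 1.0e-14 / 1.9 x 10^-5 = 5.26e-10.
[OH^-] = sqrt(Kb x [N3-]) = sqrt(5.26e-10 x 0.1394) = 8.57e-6 M.
pOH = 5.07, so pH = 14.00 - 5.07 = 8.93.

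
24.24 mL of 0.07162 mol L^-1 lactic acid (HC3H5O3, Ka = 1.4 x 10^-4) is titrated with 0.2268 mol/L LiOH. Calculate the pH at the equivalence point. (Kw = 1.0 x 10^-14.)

8.29

n(HC3H5O3) = 0.07162 x 0.02424 = 0.001736 mol; V(LiOH) at equivalence = 0.001736/0.2268 = 0.007655 L.
At equivalence all the acid is converted to C3H5O3-; total volume = 0.02424 + 0.007655 = 0.03189 L, so [C3H5O3-] = 0.001736/0.03189 = 0.05443 M.
Kb = Kw/Ka = 1.0e-14 / 1.4 x 10^-4 = 7.14e-11.
[OH^-] = sqrt(Kb x [C3H5O3-]) = sqrt(7.14e-11 x 0.05443) = 1.97e-6 M.
pOH = 5.71, so pH = 14.00 - 5.71 = 8.29.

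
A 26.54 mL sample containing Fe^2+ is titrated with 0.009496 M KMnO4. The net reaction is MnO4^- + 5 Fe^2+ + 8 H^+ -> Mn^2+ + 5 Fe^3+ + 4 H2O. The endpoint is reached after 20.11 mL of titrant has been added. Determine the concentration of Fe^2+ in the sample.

n(KMnO4) = 0.009496 x 0.02011 = 0.0001910 mol.
From the balanced equation, 1 mol KMnO4 reacts with 5 mol Fe^2+, so n(Fe^2+) = 0.0001910 x 5/1 = 0.0009548 mol.
[Fe^2+] = 0.0009548 / 0.02654 L = 0.0360 M.

0.0360 M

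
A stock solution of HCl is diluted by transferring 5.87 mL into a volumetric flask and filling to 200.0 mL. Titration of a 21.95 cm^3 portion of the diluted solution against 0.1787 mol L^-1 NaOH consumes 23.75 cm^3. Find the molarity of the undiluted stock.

6.59 M

n(NaOH) = 0.1787 x 0.02375 = 0.004244 mol.
n(HCl) in the aliquot = 0.004244 mol.
[diluted HCl] = 0.004244 / 0.02195 = 0.1934 M.
Dilution factor = 200.0/5.870 = 34.07, so [stock] = 0.1934 x 34.07 = 6.59 M.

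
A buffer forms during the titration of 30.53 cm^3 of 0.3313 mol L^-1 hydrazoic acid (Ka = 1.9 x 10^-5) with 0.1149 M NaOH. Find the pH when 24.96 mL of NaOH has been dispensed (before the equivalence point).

4.32

Initial n(HN3) = 0.3313 x 0.03053 = 0.01011 mol.
n(NaOH) added = 0.1149 x 0.02496 = 0.002868 mol, converting that many moles of HN3 to N3-.
Remaining n(HN3) = 0.007247 mol; n(N3-) = 0.002868 mol.
By Henderson-Hasselbalch, pH = pKa + log([A^-]/[HA]) = 4.72 + log(0.002868/0.007247) = 4.72 + (-0.40) = 4.32.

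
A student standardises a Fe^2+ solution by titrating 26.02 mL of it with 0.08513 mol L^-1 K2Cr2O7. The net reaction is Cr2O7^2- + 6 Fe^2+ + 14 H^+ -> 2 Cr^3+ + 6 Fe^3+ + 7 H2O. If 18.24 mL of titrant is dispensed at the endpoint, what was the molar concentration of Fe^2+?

0.358 M

n(K2Cr2O7) = 0.08513 x 0.01824 = 0.001553 mol.
From the balanced equation, 1 mol K2Cr2O7 reacts with 6 mol Fe^2+, so n(Fe^2+) = 0.001553 x 6/1 = 0.009317 mol.
[Fe^2+] = 0.009317 / 0.02602 L = 0.358 M.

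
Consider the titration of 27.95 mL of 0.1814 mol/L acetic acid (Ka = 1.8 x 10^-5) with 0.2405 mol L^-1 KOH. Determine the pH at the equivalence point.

n(CH3COOH) = 0.1814 x 0.02795 = 0.005070 mol; V(KOH) at equivalence = 0.005070/0.2405 = 0.02108 L.
At equivalence all the acid is converted to CH3COO-; total volume = 0.02795 + 0.02108 = 0.04903 L, so [CH3COO-] = 0.005070/0.04903 = 0.1034 M.
Kb = Kw/Ka = 1.0e-14 / 1.8 x 10^-5 = 5.56e-10.
[OH^-] = sqrt(Kb x [CH3COO-]) = sqrt(5.56e-10 x 0.1034) = 7.58e-6 M.
pOH = 5.12, so pH = 14.00 - 5.12 = 8.88.

8.88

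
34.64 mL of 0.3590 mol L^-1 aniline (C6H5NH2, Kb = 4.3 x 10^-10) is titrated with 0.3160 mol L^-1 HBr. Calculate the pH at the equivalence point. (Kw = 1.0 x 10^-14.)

2.70

n(C6H5NH2) = 0.3590 x 0.03464 = 0.01244 mol; V(HBr) at equivalence = 0.01244/0.3160 = 0.03935 L.
At equivalence the base is fully converted to C6H5NH3+; total volume = 0.07399 L, so [C6H5NH3+] = 0.01244/0.07399 = 0.1681 M.
Ka(C6H5NH3+) = Kw/Kb = 1.0e-14 / 4.3 x 10^-10 = 2.33e-5.
[H^+] = sqrt(Ka x [C6H5NH3+]) = sqrt(2.33e-5 x 0.1681) = 0.00198 M.
pH = -log(0.00198) = 2.70.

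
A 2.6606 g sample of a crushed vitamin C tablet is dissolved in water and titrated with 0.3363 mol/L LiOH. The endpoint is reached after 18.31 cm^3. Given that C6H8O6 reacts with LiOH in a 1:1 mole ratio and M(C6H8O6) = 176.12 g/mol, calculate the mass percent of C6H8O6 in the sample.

n(LiOH) = 0.3363 x 0.01831 = 0.006158 mol.
n(C6H8O6) = 0.006158 / 1 = 0.006158 mol.
mass of C6H8O6 = 0.006158 x 176.12 = 1.084 g.
% purity = 1.084 / 2.6606 x 100 = 40.8%.

40.8%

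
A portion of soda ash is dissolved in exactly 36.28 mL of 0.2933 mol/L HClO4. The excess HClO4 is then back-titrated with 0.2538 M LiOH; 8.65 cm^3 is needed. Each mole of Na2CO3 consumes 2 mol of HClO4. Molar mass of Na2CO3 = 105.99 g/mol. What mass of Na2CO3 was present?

0.448 g

Total n(HClO4) added = 0.2933 x 0.03628 = 0.01064 mol.
n(LiOH) used = 0.2538 x 0.008650 = 0.002195 mol, which equals the excess n(HClO4).
So n(HClO4) consumed by the sample = 0.01064 - 0.002195 = 0.008446 mol.
n(Na2CO3) = 0.008446 / 2 = 0.004223 mol.
mass = 0.004223 mol x 105.99 g/mol = 0.448 g.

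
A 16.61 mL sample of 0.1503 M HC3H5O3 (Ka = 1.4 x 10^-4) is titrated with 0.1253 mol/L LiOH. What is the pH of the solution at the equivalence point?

n(HC3H5O3) = 0.1503 x 0.01661 = 0.002496 mol; V(LiOH) at equivalence = 0.002496/0.1253 = 0.01992 L.
At equivalence all the acid is converted to C3H5O3-; total volume = 0.01661 + 0.01992 = 0.03653 L, so [C3H5O3-] = 0.002496/0.03653 = 0.06833 M.
Kb = Kw/Ka = 1.0e-14 / 1.4 x 10^-4 = 7.14e-11.
[OH^-] = sqrt(Kb x [C3H5O3-]) = sqrt(7.14e-11 x 0.06833) = 2.21e-6 M.
pOH = 5.66, so pH = 14.00 - 5.66 = 8.34.

8.34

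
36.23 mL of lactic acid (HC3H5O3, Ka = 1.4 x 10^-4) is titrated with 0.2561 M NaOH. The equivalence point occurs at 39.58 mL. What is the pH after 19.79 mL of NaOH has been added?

3.85

19.79 mL is exactly half the equivalence volume (39.58/2), i.e. the half-equivalence point.
There, n(HA) = n(A^-), so pH = pKa = -log(1.4 x 10^-4) = 3.85.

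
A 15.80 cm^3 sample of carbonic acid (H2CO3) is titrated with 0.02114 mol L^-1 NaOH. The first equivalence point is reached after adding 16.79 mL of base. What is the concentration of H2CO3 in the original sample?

n(NaOH) = 0.02114 x 0.01679 = 0.0003549 mol.
At the first equivalence point, 1 mol OH^- react per mol H2CO3, so n(H2CO3) = 0.0003549 / 1 = 0.0003549 mol.
[H2CO3] = 0.0003549 / 0.01580 L = 0.0225 M.

0.0225 M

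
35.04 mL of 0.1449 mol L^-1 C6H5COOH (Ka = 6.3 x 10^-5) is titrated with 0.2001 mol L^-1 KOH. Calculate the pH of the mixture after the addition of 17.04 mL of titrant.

4.51

Initial n(C6H5COOH) = 0.1449 x 0.03504 = 0.005077 mol.
n(KOH) added = 0.2001 x 0.01704 = 0.003410 mol, converting that many moles of C6H5COOH to C6H5COO-.
Remaining n(C6H5COOH) = 0.001668 mol; n(C6H5COO-) = 0.003410 mol.
By Henderson-Hasselbalch, pH = pKa + log([A^-]/[HA]) = 4.20 + log(0.003410/0.001668) = 4.20 + (+0.31) = 4.51.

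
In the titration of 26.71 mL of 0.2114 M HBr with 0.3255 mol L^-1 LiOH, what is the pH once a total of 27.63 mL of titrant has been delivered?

n(acid) = 0.2114 x 0.02671 = 0.005646 mol; n(LiOH) added = 0.3255 x 0.02763 = 0.008994 mol.
Base is in excess by 0.008994 - 0.005646 = 0.003347 mol in a total volume of 0.05434 L.
[OH^-] = 0.003347/0.05434 = 0.06159 M, so pOH = 1.21 and pH = 14.00 - 1.21 = 12.79.

12.79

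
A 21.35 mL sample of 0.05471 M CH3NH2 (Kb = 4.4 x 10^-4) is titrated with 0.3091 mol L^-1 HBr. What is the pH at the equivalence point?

5.99

n(CH3NH2) = 0.05471 x 0.02135 = 0.001168 mol; V(HBr) at equivalence = 0.001168/0.3091 = 0.003779 L.
At equivalence the base is fully converted to CH3NH3+; total volume = 0.02513 L, so [CH3NH3+] = 0.001168/0.02513 = 0.04648 M.
Ka(CH3NH3+) = Kw/Kb = 1.0e-14 / 4.4 x 10^-4 = 2.27e-11.
[H^+] = sqrt(Ka x [CH3NH3+]) = sqrt(2.27e-11 x 0.04648) = 1.03e-6 M.
pH = -log(1.03e-6) = 5.99.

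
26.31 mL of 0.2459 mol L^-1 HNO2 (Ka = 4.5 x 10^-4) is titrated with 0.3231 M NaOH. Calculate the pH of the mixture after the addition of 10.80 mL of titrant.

3.42

Initial n(HNO2) = 0.2459 x 0.02631 = 0.006470 mol.
n(NaOH) added = 0.3231 x 0.01080 = 0.003489 mol, converting that many moles of HNO2 to NO2-.
Remaining n(HNO2) = 0.002980 mol; n(NO2-) = 0.003489 mol.
By Henderson-Hasselbalch, pH = pKa + log([A^-]/[HA]) = 3.35 + log(0.003489/0.002980) = 3.35 + (+0.07) = 3.42.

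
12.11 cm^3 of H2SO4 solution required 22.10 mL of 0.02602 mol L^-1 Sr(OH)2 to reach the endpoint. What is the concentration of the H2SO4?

0.0475 M

n(Sr(OH)2) delivered = 0.02602 x 0.02210 = 0.0005750 mol.
For a 1:1 reaction, n(H2SO4) = 0.0005750 mol.
[H2SO4] = 0.0005750 mol / 0.01211 L = 0.0475 M.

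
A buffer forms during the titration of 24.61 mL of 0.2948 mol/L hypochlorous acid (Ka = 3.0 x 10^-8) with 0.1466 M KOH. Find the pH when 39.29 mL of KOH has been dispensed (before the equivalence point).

8.11

Initial n(HClO) = 0.2948 x 0.02461 = 0.007255 mol.
n(KOH) added = 0.1466 x 0.03929 = 0.005760 mol, converting that many moles of HClO to ClO-.
Remaining n(HClO) = 0.001495 mol; n(ClO-) = 0.005760 mol.
By Henderson-Hasselbalch, pH = pKa + log([A^-]/[HA]) = 7.52 + log(0.005760/0.001495) = 7.52 + (+0.59) = 8.11.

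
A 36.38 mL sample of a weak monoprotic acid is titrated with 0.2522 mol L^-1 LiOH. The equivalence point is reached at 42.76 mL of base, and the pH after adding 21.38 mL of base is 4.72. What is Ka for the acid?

1.9 x 10^-5

21.38 mL is half of the equivalence volume, so this is the half-equivalence point where [HA] = [A^-].
At half-equivalence pH = pKa, so pKa = 4.72.
Ka = 10^(-4.72) = 1.9 x 10^-5.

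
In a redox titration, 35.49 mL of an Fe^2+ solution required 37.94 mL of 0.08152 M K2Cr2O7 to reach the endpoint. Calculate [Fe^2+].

n(K2Cr2O7) = 0.08152 x 0.03794 = 0.003093 mol.
From the balanced equation, 1 mol K2Cr2O7 reacts with 6 mol Fe^2+, so n(Fe^2+) = 0.003093 x 6/1 = 0.01856 mol.
[Fe^2+] = 0.01856 / 0.03549 L = 0.523 M.

0.523 M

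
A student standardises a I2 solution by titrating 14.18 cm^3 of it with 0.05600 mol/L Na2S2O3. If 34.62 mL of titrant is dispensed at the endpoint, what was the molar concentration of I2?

0.0684 M

n(Na2S2O3) = 0.05600 x 0.03462 = 0.001939 mol.
From the balanced equation, 2 mol Na2S2O3 reacts with 1 mol I2, so n(I2) = 0.001939 x 1/2 = 0.0009694 mol.
[I2] = 0.0009694 / 0.01418 L = 0.0684 M.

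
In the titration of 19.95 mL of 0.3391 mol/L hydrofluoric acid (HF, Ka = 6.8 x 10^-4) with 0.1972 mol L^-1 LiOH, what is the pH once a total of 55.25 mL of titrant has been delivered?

n(acid) = 0.3391 x 0.01995 = 0.006765 mol; n(LiOH) added = 0.1972 x 0.05525 = 0.01090 mol.
Base is in excess by 0.01090 - 0.006765 = 0.004130 mol in a total volume of 0.07520 L.
[OH^-] = 0.004130/0.07520 = 0.05492 M, so pOH = 1.26 and pH = 14.00 - 1.26 = 12.74.

12.74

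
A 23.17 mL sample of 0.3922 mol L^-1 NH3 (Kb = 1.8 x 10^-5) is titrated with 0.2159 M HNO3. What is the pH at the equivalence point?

n(NH3) = 0.3922 x 0.02317 = 0.009087 mol; V(HNO3) at equivalence = 0.009087/0.2159 = 0.04209 L.
At equivalence the base is fully converted to NH4+; total volume = 0.06526 L, so [NH4+] = 0.009087/0.06526 = 0.1392 M.
Ka(NH4+) = Kw/Kb = 1.0e-14 / 1.8 x 10^-5 = 5.56e-10.
[H^+] = sqrt(Ka x [NH4+]) = sqrt(5.56e-10 x 0.1392) = 8.80e-6 M.
pH = -log(8.80e-6) = 5.06.

5.06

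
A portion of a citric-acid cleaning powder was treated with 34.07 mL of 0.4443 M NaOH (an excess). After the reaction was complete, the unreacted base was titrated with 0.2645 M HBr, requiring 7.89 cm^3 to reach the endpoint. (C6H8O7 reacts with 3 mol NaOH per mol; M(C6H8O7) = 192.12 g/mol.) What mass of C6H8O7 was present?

0.836 g

Total n(NaOH) added = 0.4443 x 0.03407 = 0.01514 mol.
n(HBr) used = 0.2645 x 0.007890 = 0.002087 mol, which equals the excess n(NaOH).
So n(NaOH) consumed by the sample = 0.01514 - 0.002087 = 0.01305 mol.
n(C6H8O7) = 0.01305 / 3 = 0.004350 mol.
mass = 0.004350 mol x 192.12 g/mol = 0.836 g.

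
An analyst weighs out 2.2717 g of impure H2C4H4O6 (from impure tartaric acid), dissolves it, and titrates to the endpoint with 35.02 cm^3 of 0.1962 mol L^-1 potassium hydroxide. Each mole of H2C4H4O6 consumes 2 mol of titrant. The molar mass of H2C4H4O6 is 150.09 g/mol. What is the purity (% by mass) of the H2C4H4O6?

22.7%

n(KOH) = 0.1962 x 0.03502 = 0.006871 mol.
n(H2C4H4O6) = 0.006871 / 2 = 0.003435 mol.
mass of H2C4H4O6 = 0.003435 x 150.09 = 0.5156 g.
% purity = 0.5156 / 2.2717 x 100 = 22.7%.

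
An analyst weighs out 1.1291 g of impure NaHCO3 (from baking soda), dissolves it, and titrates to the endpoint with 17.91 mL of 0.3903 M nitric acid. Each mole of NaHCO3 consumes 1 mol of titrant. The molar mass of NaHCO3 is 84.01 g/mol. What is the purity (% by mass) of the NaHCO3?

52.0%

n(HNO3) = 0.3903 x 0.01791 = 0.006990 mol.
n(NaHCO3) = 0.006990 / 1 = 0.006990 mol.
mass of NaHCO3 = 0.006990 x 84.01 = 0.5873 g.
% purity = 0.5873 / 1.1291 x 100 = 52.0%.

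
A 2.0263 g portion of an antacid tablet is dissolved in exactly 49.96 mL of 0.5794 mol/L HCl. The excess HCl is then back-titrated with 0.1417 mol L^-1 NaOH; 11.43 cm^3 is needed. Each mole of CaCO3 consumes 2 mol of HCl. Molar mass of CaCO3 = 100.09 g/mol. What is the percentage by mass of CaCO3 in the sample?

Total n(HCl) added = 0.5794 x 0.04996 = 0.02895 mol.
n(NaOH) used = 0.1417 x 0.01143 = 0.001620 mol, which equals the excess n(HCl).
So n(HCl) consumed by the sample = 0.02895 - 0.001620 = 0.02733 mol.
n(CaCO3) = 0.02733 / 2 = 0.01366 mol.
mass CaCO3 = 0.01366 x 100.09 = 1.368 g, so %CaCO3 = 1.368/2.0263 x 100 = 67.5%.

67.5%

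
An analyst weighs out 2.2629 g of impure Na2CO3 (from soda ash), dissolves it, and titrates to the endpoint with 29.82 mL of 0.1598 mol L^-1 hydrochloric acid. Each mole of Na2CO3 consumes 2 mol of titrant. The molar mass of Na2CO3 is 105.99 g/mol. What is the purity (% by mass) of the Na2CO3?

n(HCl) = 0.1598 x 0.02982 = 0.004765 mol.
n(Na2CO3) = 0.004765 / 2 = 0.002383 mol.
mass of Na2CO3 = 0.002383 x 105.99 = 0.2525 g.
% purity = 0.2525 / 2.2629 x 100 = 11.2%.

11.2%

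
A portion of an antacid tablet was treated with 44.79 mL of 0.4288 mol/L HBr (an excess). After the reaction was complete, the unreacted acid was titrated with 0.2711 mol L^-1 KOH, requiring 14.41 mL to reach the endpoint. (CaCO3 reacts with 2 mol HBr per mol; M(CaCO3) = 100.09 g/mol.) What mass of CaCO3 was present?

0.766 g

Total n(HBr) added = 0.4288 x 0.04479 = 0.01921 mol.
n(KOH) used = 0.2711 x 0.01441 = 0.003907 mol, which equals the excess n(HBr).
So n(HBr) consumed by the sample = 0.01921 - 0.003907 = 0.01530 mol.
n(CaCO3) = 0.01530 / 2 = 0.007650 mol.
mass = 0.007650 mol x 100.09 g/mol = 0.766 g.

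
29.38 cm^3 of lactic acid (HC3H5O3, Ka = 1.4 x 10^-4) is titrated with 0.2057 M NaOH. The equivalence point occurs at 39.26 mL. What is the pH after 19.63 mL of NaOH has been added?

3.85

19.63 mL is exactly half the equivalence volume (39.26/2), i.e. the half-equivalence point.
There, n(HA) = n(A^-), so pH = pKa = -log(1.4 x 10^-4) = 3.85.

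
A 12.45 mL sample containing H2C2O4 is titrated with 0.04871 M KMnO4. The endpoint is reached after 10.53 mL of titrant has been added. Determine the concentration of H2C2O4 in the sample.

n(KMnO4) = 0.04871 x 0.01053 = 0.0005129 mol.
From the balanced equation, 2 mol KMnO4 reacts with 5 mol H2C2O4, so n(H2C2O4) = 0.0005129 x 5/2 = 0.001282 mol.
[H2C2O4] = 0.001282 / 0.01245 L = 0.103 M.

0.103 M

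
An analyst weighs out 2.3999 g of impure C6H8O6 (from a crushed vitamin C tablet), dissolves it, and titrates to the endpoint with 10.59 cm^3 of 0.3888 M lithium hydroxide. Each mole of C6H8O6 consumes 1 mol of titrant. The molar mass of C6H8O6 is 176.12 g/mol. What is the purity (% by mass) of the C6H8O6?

30.2%

n(LiOH) = 0.3888 x 0.01059 = 0.004117 mol.
n(C6H8O6) = 0.004117 / 1 = 0.004117 mol.
mass of C6H8O6 = 0.004117 x 176.12 = 0.7252 g.
% purity = 0.7252 / 2.3999 x 100 = 30.2%.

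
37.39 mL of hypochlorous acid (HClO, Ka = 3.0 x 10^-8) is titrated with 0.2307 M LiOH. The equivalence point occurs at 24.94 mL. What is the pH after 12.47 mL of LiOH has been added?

7.52

12.47 mL is exactly half the equivalence volume (24.94/2), i.e. the half-equivalence point.
There, n(HA) = n(A^-), so pH = pKa = -log(3.0 x 10^-8) = 7.52.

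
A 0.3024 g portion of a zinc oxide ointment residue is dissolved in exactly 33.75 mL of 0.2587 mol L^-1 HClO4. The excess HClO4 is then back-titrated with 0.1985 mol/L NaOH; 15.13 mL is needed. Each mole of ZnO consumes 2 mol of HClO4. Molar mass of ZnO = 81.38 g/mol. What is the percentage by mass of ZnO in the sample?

77.1%

Total n(HClO4) added = 0.2587 x 0.03375 = 0.008731 mol.
n(NaOH) used = 0.1985 x 0.01513 = 0.003003 mol, which equals the excess n(HClO4).
So n(HClO4) consumed by the sample = 0.008731 - 0.003003 = 0.005728 mol.
n(ZnO) = 0.005728 / 2 = 0.002864 mol.
mass ZnO = 0.002864 x 81.38 = 0.2331 g, so %ZnO = 0.2331/0.3024 x 100 = 77.1%.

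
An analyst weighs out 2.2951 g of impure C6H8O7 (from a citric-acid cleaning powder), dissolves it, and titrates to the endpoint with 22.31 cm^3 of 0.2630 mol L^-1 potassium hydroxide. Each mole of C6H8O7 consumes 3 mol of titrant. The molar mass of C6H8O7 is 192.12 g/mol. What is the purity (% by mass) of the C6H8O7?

16.4%

n(KOH) = 0.2630 x 0.02231 = 0.005868 mol.
n(C6H8O7) = 0.005868 / 3 = 0.001956 mol.
mass of C6H8O7 = 0.001956 x 192.12 = 0.3758 g.
% purity = 0.3758 / 2.2951 x 100 = 16.4%.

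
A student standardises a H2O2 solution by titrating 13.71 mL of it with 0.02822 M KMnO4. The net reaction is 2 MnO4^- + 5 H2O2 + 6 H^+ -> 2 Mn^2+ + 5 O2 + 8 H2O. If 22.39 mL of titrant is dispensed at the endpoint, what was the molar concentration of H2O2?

0.115 M

n(KMnO4) = 0.02822 x 0.02239 = 0.0006318 mol.
From the balanced equation, 2 mol KMnO4 reacts with 5 mol H2O2, so n(H2O2) = 0.0006318 x 5/2 = 0.001580 mol.
[H2O2] = 0.001580 / 0.01371 L = 0.115 M.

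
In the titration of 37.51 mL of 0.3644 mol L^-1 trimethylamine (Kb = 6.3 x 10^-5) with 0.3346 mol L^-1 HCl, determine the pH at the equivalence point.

5.28

n((CH3)3N) = 0.3644 x 0.03751 = 0.01367 mol; V(HCl) at equivalence = 0.01367/0.3346 = 0.04085 L.
At equivalence the base is fully converted to (CH3)3NH+; total volume = 0.07836 L, so [(CH3)3NH+] = 0.01367/0.07836 = 0.1744 M.
Ka((CH3)3NH+) = Kw/Kb = 1.0e-14 / 6.3 x 10^-5 = 1.59e-10.
[H^+] = sqrt(Ka x [(CH3)3NH+]) = sqrt(1.59e-10 x 0.1744) = 5.26e-6 M.
pH = -log(5.26e-6) = 5.28.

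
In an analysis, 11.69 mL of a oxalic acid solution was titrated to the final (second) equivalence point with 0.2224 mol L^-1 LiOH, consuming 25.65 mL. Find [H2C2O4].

0.244 M

n(LiOH) = 0.2224 x 0.02565 = 0.005705 mol.
At the final (second) equivalence point, 2 mol OH^- react per mol H2C2O4, so n(H2C2O4) = 0.005705 / 2 = 0.002852 mol.
[H2C2O4] = 0.002852 / 0.01169 L = 0.244 M.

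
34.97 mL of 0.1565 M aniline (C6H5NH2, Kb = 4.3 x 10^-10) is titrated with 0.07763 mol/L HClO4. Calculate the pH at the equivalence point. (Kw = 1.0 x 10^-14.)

2.96

n(C6H5NH2) = 0.1565 x 0.03497 = 0.005473 mol; V(HClO4) at equivalence = 0.005473/0.07763 = 0.07050 L.
At equivalence the base is fully converted to C6H5NH3+; total volume = 0.1055 L, so [C6H5NH3+] = 0.005473/0.1055 = 0.05189 M.
Ka(C6H5NH3+) = Kw/Kb = 1.0e-14 / 4.3 x 10^-10 = 2.33e-5.
[H^+] = sqrt(Ka x [C6H5NH3+]) = sqrt(2.33e-5 x 0.05189) = 0.00110 M.
pH = -log(0.00110) = 2.96.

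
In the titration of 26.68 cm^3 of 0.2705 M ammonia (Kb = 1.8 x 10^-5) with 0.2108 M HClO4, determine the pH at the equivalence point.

n(NH3) = 0.2705 x 0.02668 = 0.007217 mol; V(HClO4) at equivalence = 0.007217/0.2108 = 0.03424 L.
At equivalence the base is fully converted to NH4+; total volume = 0.06092 L, so [NH4+] = 0.007217/0.06092 = 0.1185 M.
Ka(NH4+) = Kw/Kb = 1.0e-14 / 1.8 x 10^-5 = 5.56e-10.
[H^+] = sqrt(Ka x [NH4+]) = sqrt(5.56e-10 x 0.1185) = 8.11e-6 M.
pH = -log(8.11e-6) = 5.09.

5.09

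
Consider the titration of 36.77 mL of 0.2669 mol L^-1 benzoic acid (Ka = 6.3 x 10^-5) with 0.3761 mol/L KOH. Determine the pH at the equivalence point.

8.70

n(C6H5COOH) = 0.2669 x 0.03677 = 0.009814 mol; V(KOH) at equivalence = 0.009814/0.3761 = 0.02609 L.
At equivalence all the acid is converted to C6H5COO-; total volume = 0.03677 + 0.02609 = 0.06286 L, so [C6H5COO-] = 0.009814/0.06286 = 0.1561 M.
Kb = Kw/Ka = 1.0e-14 / 6.3 x 10^-5 = 1.59e-10.
[OH^-] = sqrt(Kb x [C6H5COO-]) = sqrt(1.59e-10 x 0.1561) = 4.98e-6 M.
pOH = 5.30, so pH = 14.00 - 5.30 = 8.70.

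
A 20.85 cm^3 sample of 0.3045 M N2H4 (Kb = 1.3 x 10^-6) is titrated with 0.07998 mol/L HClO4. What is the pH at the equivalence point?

n(N2H4) = 0.3045 x 0.02085 = 0.006349 mol; V(HClO4) at equivalence = 0.006349/0.07998 = 0.07938 L.
At equivalence the base is fully converted to N2H5+; total volume = 0.1002 L, so [N2H5+] = 0.006349/0.1002 = 0.06334 M.
Ka(N2H5+) = Kw/Kb = 1.0e-14 / 1.3 x 10^-6 = 7.69e-9.
[H^+] = sqrt(Ka x [N2H5+]) = sqrt(7.69e-9 x 0.06334) = 2.21e-5 M.
pH = -log(2.21e-5) = 4.66.

4.66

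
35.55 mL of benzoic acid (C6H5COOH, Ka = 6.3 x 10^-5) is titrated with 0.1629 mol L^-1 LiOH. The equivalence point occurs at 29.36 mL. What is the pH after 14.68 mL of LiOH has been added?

14.68 mL is exactly half the equivalence volume (29.36/2), i.e. the half-equivalence point.
There, n(HA) = n(A^-), so pH = pKa = -log(6.3 x 10^-5) = 4.20.

4.20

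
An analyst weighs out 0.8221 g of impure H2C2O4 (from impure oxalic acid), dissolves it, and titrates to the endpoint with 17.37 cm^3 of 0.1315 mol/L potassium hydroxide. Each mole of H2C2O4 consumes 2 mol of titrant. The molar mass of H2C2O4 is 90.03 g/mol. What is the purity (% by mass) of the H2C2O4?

n(KOH) = 0.1315 x 0.01737 = 0.002284 mol.
n(H2C2O4) = 0.002284 / 2 = 0.001142 mol.
mass of H2C2O4 = 0.001142 x 90.03 = 0.1028 g.
% purity = 0.1028 / 0.8221 x 100 = 12.5%.

12.5%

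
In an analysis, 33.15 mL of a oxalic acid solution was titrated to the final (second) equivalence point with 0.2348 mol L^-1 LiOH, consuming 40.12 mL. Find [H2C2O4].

0.142 M

n(LiOH) = 0.2348 x 0.04012 = 0.009420 mol.
At the final (second) equivalence point, 2 mol OH^- react per mol H2C2O4, so n(H2C2O4) = 0.009420 / 2 = 0.004710 mol.
[H2C2O4] = 0.004710 / 0.03315 L = 0.142 M.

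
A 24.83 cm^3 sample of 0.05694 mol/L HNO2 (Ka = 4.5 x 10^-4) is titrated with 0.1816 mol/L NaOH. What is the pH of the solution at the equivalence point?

n(HNO2) = 0.05694 x 0.02483 = 0.001414 mol; V(NaOH) at equivalence = 0.001414/0.1816 = 0.007785 L.
At equivalence all the acid is converted to NO2-; total volume = 0.02483 + 0.007785 = 0.03262 L, so [NO2-] = 0.001414/0.03262 = 0.04335 M.
Kb = Kw/Ka = 1.0e-14 / 4.5 x 10^-4 = 2.22e-11.
[OH^-] = sqrt(Kb x [NO2-]) = sqrt(2.22e-11 x 0.04335) = 9.81e-7 M.
pOH = 6.01, so pH = 14.00 - 6.01 = 7.99.

7.99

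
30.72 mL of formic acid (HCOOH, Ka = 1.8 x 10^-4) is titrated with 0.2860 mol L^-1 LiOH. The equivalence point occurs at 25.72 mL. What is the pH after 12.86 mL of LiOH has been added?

12.86 mL is exactly half the equivalence volume (25.72/2), i.e. the half-equivalence point.
There, n(HA) = n(A^-), so pH = pKa = -log(1.8 x 10^-4) = 3.74.

3.74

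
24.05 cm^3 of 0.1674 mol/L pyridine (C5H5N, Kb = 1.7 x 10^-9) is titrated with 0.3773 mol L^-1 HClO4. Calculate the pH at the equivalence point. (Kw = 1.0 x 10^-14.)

3.08

n(C5H5N) = 0.1674 x 0.02405 = 0.004026 mol; V(HClO4) at equivalence = 0.004026/0.3773 = 0.01067 L.
At equivalence the base is fully converted to C5H5NH+; total volume = 0.03472 L, so [C5H5NH+] = 0.004026/0.03472 = 0.1160 M.
Ka(C5H5NH+) = Kw/Kb = 1.0e-14 / 1.7 x 10^-9 = 5.88e-6.
[H^+] = sqrt(Ka x [C5H5NH+]) = sqrt(5.88e-6 x 0.1160) = 0.000826 M.
pH = -log(0.000826) = 3.08.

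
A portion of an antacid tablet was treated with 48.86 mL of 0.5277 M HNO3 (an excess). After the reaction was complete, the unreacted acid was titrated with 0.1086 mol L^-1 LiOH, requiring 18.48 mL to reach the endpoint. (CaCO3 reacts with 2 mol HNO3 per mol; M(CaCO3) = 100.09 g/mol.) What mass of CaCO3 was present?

1.19 g

Total n(HNO3) added = 0.5277 x 0.04886 = 0.02578 mol.
n(LiOH) used = 0.1086 x 0.01848 = 0.002007 mol, which equals the excess n(HNO3).
So n(HNO3) consumed by the sample = 0.02578 - 0.002007 = 0.02378 mol.
n(CaCO3) = 0.02378 / 2 = 0.01189 mol.
mass = 0.01189 mol x 100.09 g/mol = 1.19 g.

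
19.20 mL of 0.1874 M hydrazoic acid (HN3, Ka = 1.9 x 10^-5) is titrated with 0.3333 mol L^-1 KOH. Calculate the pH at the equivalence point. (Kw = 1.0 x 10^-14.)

8.90

n(HN3) = 0.1874 x 0.01920 = 0.003598 mol; V(KOH) at equivalence = 0.003598/0.3333 = 0.01080 L.
At equivalence all the acid is converted to N3-; total volume = 0.01920 + 0.01080 = 0.03000 L, so [N3-] = 0.003598/0.03000 = 0.1200 M.
Kb = Kw/Ka = 1.0e-14 / 1.9 x 10^-5 = 5.26e-10.
[OH^-] = sqrt(Kb x [N3-]) = sqrt(5.26e-10 x 0.1200) = 7.95e-6 M.
pOH = 5.10, so pH = 14.00 - 5.10 = 8.90.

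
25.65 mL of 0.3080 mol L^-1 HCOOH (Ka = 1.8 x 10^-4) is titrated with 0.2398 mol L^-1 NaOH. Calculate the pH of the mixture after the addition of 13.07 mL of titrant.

Initial n(HCOOH) = 0.3080 x 0.02565 = 0.007900 mol.
n(NaOH) added = 0.2398 x 0.01307 = 0.003134 mol, converting that many moles of HCOOH to HCOO-.
Remaining n(HCOOH) = 0.004766 mol; n(HCOO-) = 0.003134 mol.
By Henderson-Hasselbalch, pH = pKa + log([A^-]/[HA]) = 3.74 + log(0.003134/0.004766) = 3.74 + (-0.18) = 3.56.

3.56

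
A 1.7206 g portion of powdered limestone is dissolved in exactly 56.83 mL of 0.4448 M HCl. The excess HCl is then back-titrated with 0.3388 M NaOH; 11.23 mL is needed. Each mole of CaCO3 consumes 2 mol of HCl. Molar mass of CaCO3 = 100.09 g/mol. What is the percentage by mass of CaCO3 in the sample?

Total n(HCl) added = 0.4448 x 0.05683 = 0.02528 mol.
n(NaOH) used = 0.3388 x 0.01123 = 0.003805 mol, which equals the excess n(HCl).
So n(HCl) consumed by the sample = 0.02528 - 0.003805 = 0.02147 mol.
n(CaCO3) = 0.02147 / 2 = 0.01074 mol.
mass CaCO3 = 0.01074 x 100.09 = 1.075 g, so %CaCO3 = 1.075/1.7206 x 100 = 62.5%.

62.5%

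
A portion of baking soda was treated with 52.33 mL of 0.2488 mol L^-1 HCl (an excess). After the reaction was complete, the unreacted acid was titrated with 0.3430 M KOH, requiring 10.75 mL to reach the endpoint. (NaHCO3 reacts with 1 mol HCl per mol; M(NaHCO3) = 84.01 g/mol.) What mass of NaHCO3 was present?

Total n(HCl) added = 0.2488 x 0.05233 = 0.01302 mol.
n(KOH) used = 0.3430 x 0.01075 = 0.003687 mol, which equals the excess n(HCl).
So n(HCl) consumed by the sample = 0.01302 - 0.003687 = 0.009332 mol.
n(NaHCO3) = 0.009332 / 1 = 0.009332 mol.
mass = 0.009332 mol x 84.01 g/mol = 0.784 g.

0.784 g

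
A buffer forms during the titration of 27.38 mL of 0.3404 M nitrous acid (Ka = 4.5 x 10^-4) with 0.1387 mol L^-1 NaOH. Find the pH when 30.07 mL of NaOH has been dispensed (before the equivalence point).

Initial n(HNO2) = 0.3404 x 0.02738 = 0.009320 mol.
n(NaOH) added = 0.1387 x 0.03007 = 0.004171 mol, converting that many moles of HNO2 to NO2-.
Remaining n(HNO2) = 0.005149 mol; n(NO2-) = 0.004171 mol.
By Henderson-Hasselbalch, pH = pKa + log([A^-]/[HA]) = 3.35 + log(0.004171/0.005149) = 3.35 + (-0.09) = 3.26.

3.26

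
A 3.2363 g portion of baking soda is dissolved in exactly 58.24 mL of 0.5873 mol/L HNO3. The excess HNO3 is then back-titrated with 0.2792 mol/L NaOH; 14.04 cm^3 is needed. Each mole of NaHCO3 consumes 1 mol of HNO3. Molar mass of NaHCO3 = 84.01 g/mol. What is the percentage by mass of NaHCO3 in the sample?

78.6%

Total n(HNO3) added = 0.5873 x 0.05824 = 0.03420 mol.
n(NaOH) used = 0.2792 x 0.01404 = 0.003920 mol, which equals the excess n(HNO3).
So n(HNO3) consumed by the sample = 0.03420 - 0.003920 = 0.03028 mol.
n(NaHCO3) = 0.03028 / 1 = 0.03028 mol.
mass NaHCO3 = 0.03028 x 84.01 = 2.544 g, so %NaHCO3 = 2.544/3.2363 x 100 = 78.6%.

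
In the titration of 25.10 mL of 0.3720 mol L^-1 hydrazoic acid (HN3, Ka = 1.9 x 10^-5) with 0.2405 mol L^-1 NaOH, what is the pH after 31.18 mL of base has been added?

Initial n(HN3) = 0.3720 x 0.02510 = 0.009337 mol.
n(NaOH) added = 0.2405 x 0.03118 = 0.007499 mol, converting that many moles of HN3 to N3-.
Remaining n(HN3) = 0.001838 mol; n(N3-) = 0.007499 mol.
By Henderson-Hasselbalch, pH = pKa + log([A^-]/[HA]) = 4.72 + log(0.007499/0.001838) = 4.72 + (+0.61) = 5.33.

5.33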